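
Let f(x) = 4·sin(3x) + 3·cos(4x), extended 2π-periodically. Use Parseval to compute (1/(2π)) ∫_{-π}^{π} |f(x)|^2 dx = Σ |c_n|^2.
Σ |c_n|^2 = 25/2

Expand |f|^2 and use orthogonality of {sin(nx), cos(mx)} on [-π, π]:
  ∫_{-π}^{π} sin(nx)^2 dx = π, ∫ cos(mx)^2 dx = π, and cross terms integrate to 0.
So ∫_{-π}^{π} f(x)^2 dx = 4^2 · π + 3^2 · π = (16 + 9)π.
Divide by 2π: (16 + 9)/2 = 25/2.
By Parseval, this equals Σ |c_n|^2.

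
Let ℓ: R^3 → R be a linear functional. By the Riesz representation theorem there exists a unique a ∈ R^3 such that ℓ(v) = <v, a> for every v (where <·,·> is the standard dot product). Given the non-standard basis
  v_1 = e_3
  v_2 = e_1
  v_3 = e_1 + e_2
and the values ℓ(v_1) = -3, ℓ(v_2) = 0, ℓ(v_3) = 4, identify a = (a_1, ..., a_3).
a = (0, 4, -3)

Write a = (a_1, ..., a_3) in the standard basis. For each basis vector v_i, ℓ(v_i) = <v_i, a> is a linear equation in the a_j's. Collect the n equations into a matrix system V a = ℓ, where row i of V is v_i (expressed in the standard basis). Since V is invertible (lower-triangular with 1s on the diagonal, up to permutation), solve by back-substitution:
  V =
[[0, 0, 1],
 [1, 0, 0],
 [1, 1, 0]]
  V a = (-3, 0, 4)
Solving gives a = (0, 4, -3).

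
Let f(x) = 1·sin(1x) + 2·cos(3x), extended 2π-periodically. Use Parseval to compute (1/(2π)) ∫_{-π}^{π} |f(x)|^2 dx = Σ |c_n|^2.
Σ |c_n|^2 = 5/2

Expand |f|^2 and use orthogonality of {sin(nx), cos(mx)} on [-π, π]:
  ∫_{-π}^{π} sin(nx)^2 dx = π, ∫ cos(mx)^2 dx = π, and cross terms integrate to 0.
So ∫_{-π}^{π} f(x)^2 dx = 1^2 · π + 2^2 · π = (1 + 4)π.
Divide by 2π: (1 + 4)/2 = 5/2.
By Parseval, this equals Σ |c_n|^2.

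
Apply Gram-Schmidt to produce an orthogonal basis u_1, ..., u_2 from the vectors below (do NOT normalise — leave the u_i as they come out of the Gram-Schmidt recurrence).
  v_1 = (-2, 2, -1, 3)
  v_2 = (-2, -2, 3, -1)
Orthogonal basis:
  u_1 = (-2, 2, -1, 3)
  u_2 = (-8/3, -4/3, 8/3, 0)

Apply the Gram-Schmidt recurrence
  u_1 = v_1
  u_i = v_i − Σ_{j<i} ((v_i · u_j) / (u_j · u_j)) · u_j.

Step by step this gives:
  u_1 = (-2, 2, -1, 3)
  u_2 = (-8/3, -4/3, 8/3, 0)

Orthogonality check:
  u_2 · u_1 = 0 (should be 0)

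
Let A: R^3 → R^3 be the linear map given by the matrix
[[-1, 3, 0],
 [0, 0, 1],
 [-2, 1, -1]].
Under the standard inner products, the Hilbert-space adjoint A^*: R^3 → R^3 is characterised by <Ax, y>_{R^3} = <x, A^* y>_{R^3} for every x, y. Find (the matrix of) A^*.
A^* = A^T =
[[-1, 0, -2],
 [3, 0, 1],
 [0, 1, -1]]

For real matrices with standard dot products, the defining identity <Ax, y> = <x, A^* y> gives (Ax)^T y = x^T (A^*) y, i.e. x^T A^T y = x^T (A^*) y. Since this holds for all x, y, we must have A^* = A^T. Therefore
A^* =
[[-1, 0, -2],
 [3, 0, 1],
 [0, 1, -1]].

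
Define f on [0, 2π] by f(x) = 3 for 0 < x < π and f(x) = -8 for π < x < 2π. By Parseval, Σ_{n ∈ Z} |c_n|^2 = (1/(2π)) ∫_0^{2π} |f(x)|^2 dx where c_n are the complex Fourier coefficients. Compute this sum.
Σ |c_n|^2 = 73/2

Parseval equates the L^2 energy of f (normalised by 1/(2π)) with the ℓ^2 sum of its Fourier coefficients: (1/(2π)) ∫_0^{2π} |f|^2 = Σ |c_n|^2.
Compute the left side: (1/(2π)) [∫_0^π 3^2 dx + ∫_π^{2π} (-8)^2 dx] = (1/(2π)) · (9π + 64π) = (9 + 64)/2 = 73/2.
So Σ_{n ∈ Z} |c_n|^2 = 73/2.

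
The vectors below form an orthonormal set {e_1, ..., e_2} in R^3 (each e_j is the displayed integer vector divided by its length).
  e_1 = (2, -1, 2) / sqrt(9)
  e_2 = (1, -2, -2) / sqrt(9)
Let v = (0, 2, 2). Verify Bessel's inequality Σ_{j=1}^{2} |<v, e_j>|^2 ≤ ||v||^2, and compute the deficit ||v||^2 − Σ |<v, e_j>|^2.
Σ |<v, e_j>|^2 = 68/9; ||v||^2 = 8; deficit = 4/9

Write each e_j = u_j / sqrt(<u_j, u_j>) where u_j is the displayed integer vector. Then <v, e_j> = <v, u_j> / sqrt(<u_j, u_j>), so |<v, e_j>|^2 = <v, u_j>^2 / <u_j, u_j>.
Coefficients: <v, e_1> = 2/sqrt(9), <v, e_2> = -8/sqrt(9).
Square and sum: Σ |<v, e_j>|^2 = 68/9.
Compute ||v||^2 = v·v = 8.
Deficit = 8 − 68/9 = 4/9 ≥ 0, confirming Bessel's inequality. (The deficit equals ||v − Σ <v,e_j> e_j||^2, the squared distance from v to span{e_j}.)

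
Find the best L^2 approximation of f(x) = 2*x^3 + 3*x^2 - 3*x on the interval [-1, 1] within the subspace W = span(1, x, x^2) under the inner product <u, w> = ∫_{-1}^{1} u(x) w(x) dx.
g(x) = 3*x^2 - 9*x/5

The best approximation g ∈ W is the orthogonal projection of f onto W. Writing g = a_0 + a_1 x + a_2 x^2, the coefficients solve the normal equations G · a = b where
  G_{ij} = <φ_i, φ_j> and b_i = <f, φ_i>, with φ_0 = 1, φ_1 = x, φ_2 = x^2.
G =
  [2, 0, 2/3]
  [0, 2/3, 0]
  [2/3, 0, 2/5],
b = (2, -6/5, 6/5).
Solving gives a_0 = 0, a_1 = -9/5, a_2 = 3, so
  g(x) = 3*x^2 - 9*x/5.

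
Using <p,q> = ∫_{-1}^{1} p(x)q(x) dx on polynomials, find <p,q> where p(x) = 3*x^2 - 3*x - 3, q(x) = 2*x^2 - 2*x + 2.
<p,q> = -28/5

Expand the product: p(x)·q(x) = 6*x^4 - 12*x^3 + 6*x^2 - 6.
∫_{-1}^{1} of each monomial x^k gives [2/(k+1) if k even, 0 if k odd]. Integrating term-by-term (or equivalently evaluating the antiderivative F(x) = 6*x^5/5 - 3*x^4 + 2*x^3 - 6*x at the endpoints):
  F(1) − F(−1) = -29/5 − (-1/5) = -28/5.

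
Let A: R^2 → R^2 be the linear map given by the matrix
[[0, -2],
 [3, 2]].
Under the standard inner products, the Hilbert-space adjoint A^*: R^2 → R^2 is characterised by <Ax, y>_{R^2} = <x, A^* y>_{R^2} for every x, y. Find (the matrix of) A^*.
A^* = A^T =
[[0, 3],
 [-2, 2]]

For real matrices with standard dot products, the defining identity <Ax, y> = <x, A^* y> gives (Ax)^T y = x^T (A^*) y, i.e. x^T A^T y = x^T (A^*) y. Since this holds for all x, y, we must have A^* = A^T. Therefore
A^* =
[[0, 3],
 [-2, 2]].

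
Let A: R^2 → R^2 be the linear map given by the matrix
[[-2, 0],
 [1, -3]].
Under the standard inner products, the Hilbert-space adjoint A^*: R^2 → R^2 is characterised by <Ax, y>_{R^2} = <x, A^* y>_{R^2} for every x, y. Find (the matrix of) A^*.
A^* = A^T =
[[-2, 1],
 [0, -3]]

For real matrices with standard dot products, the defining identity <Ax, y> = <x, A^* y> gives (Ax)^T y = x^T (A^*) y, i.e. x^T A^T y = x^T (A^*) y. Since this holds for all x, y, we must have A^* = A^T. Therefore
A^* =
[[-2, 1],
 [0, -3]].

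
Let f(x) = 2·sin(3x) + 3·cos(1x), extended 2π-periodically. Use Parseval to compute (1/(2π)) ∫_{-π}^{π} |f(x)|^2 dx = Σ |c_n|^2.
Σ |c_n|^2 = 13/2

Expand |f|^2 and use orthogonality of {sin(nx), cos(mx)} on [-π, π]:
  ∫_{-π}^{π} sin(nx)^2 dx = π, ∫ cos(mx)^2 dx = π, and cross terms integrate to 0.
So ∫_{-π}^{π} f(x)^2 dx = 2^2 · π + 3^2 · π = (4 + 9)π.
Divide by 2π: (4 + 9)/2 = 13/2.
By Parseval, this equals Σ |c_n|^2.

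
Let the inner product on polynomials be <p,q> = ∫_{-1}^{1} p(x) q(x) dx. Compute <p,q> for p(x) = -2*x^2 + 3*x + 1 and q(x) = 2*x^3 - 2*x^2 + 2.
<p,q> = 4

Expand the product: p(x)·q(x) = -4*x^5 + 10*x^4 - 4*x^3 - 6*x^2 + 6*x + 2.
∫_{-1}^{1} of each monomial x^k gives [2/(k+1) if k even, 0 if k odd]. Integrating term-by-term (or equivalently evaluating the antiderivative F(x) = -2*x^6/3 + 2*x^5 - x^4 - 2*x^3 + 3*x^2 + 2*x at the endpoints):
  F(1) − F(−1) = 10/3 − (-2/3) = 4.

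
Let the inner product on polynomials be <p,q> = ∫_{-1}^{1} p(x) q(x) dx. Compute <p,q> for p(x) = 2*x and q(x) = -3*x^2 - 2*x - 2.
<p,q> = -8/3

Expand the product: p(x)·q(x) = -6*x^3 - 4*x^2 - 4*x.
∫_{-1}^{1} of each monomial x^k gives [2/(k+1) if k even, 0 if k odd]. Integrating term-by-term (or equivalently evaluating the antiderivative F(x) = -3*x^4/2 - 4*x^3/3 - 2*x^2 at the endpoints):
  F(1) − F(−1) = -29/6 − (-13/6) = -8/3.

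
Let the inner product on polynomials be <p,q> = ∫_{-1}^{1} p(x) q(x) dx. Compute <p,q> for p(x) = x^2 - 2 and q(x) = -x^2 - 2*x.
<p,q> = 14/15

Expand the product: p(x)·q(x) = -x^4 - 2*x^3 + 2*x^2 + 4*x.
∫_{-1}^{1} of each monomial x^k gives [2/(k+1) if k even, 0 if k odd]. Integrating term-by-term (or equivalently evaluating the antiderivative F(x) = -x^5/5 - x^4/2 + 2*x^3/3 + 2*x^2 at the endpoints):
  F(1) − F(−1) = 59/30 − (31/30) = 14/15.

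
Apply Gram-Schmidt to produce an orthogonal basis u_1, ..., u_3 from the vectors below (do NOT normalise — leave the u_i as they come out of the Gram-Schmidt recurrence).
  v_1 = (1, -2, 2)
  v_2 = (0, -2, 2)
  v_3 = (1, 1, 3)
Orthogonal basis:
  u_1 = (1, -2, 2)
  u_2 = (-8/9, -2/9, 2/9)
  u_3 = (0, 2, 2)

Apply the Gram-Schmidt recurrence
  u_1 = v_1
  u_i = v_i − Σ_{j<i} ((v_i · u_j) / (u_j · u_j)) · u_j.

Step by step this gives:
  u_1 = (1, -2, 2)
  u_2 = (-8/9, -2/9, 2/9)
  u_3 = (0, 2, 2)

Orthogonality check:
  u_2 · u_1 = 0 (should be 0)
  u_3 · u_1 = 0 (should be 0)
  u_3 · u_2 = 0 (should be 0)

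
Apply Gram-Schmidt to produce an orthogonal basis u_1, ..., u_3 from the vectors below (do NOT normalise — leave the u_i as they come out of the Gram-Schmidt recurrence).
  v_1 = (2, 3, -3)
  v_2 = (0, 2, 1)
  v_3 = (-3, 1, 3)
Orthogonal basis:
  u_1 = (2, 3, -3)
  u_2 = (-3/11, 35/22, 31/22)
  u_3 = (-153/101, 34/101, -68/101)

Apply the Gram-Schmidt recurrence
  u_1 = v_1
  u_i = v_i − Σ_{j<i} ((v_i · u_j) / (u_j · u_j)) · u_j.

Step by step this gives:
  u_1 = (2, 3, -3)
  u_2 = (-3/11, 35/22, 31/22)
  u_3 = (-153/101, 34/101, -68/101)

Orthogonality check:
  u_2 · u_1 = 0 (should be 0)
  u_3 · u_1 = 0 (should be 0)
  u_3 · u_2 = 0 (should be 0)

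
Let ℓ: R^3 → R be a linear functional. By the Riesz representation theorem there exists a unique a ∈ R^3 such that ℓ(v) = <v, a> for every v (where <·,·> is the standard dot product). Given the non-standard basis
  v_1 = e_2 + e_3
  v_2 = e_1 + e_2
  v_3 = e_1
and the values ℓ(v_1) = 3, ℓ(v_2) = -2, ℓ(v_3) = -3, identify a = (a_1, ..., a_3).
a = (-3, 1, 2)

Write a = (a_1, ..., a_3) in the standard basis. For each basis vector v_i, ℓ(v_i) = <v_i, a> is a linear equation in the a_j's. Collect the n equations into a matrix system V a = ℓ, where row i of V is v_i (expressed in the standard basis). Since V is invertible (lower-triangular with 1s on the diagonal, up to permutation), solve by back-substitution:
  V =
[[0, 1, 1],
 [1, 1, 0],
 [1, 0, 0]]
  V a = (3, -2, -3)
Solving gives a = (-3, 1, 2).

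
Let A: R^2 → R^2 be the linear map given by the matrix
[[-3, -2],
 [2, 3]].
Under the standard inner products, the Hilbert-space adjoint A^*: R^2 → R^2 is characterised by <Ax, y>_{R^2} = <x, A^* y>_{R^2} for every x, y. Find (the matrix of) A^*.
A^* = A^T =
[[-3, 2],
 [-2, 3]]

For real matrices with standard dot products, the defining identity <Ax, y> = <x, A^* y> gives (Ax)^T y = x^T (A^*) y, i.e. x^T A^T y = x^T (A^*) y. Since this holds for all x, y, we must have A^* = A^T. Therefore
A^* =
[[-3, 2],
 [-2, 3]].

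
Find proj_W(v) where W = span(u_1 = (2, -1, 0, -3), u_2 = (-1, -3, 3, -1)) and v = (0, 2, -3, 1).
proj_W(v) = (1/2, 27/11, -51/22, 13/11)

Set up U = [u_1 | ... | u_2] ∈ R^(4×2). The projector onto W = col(U) is P = U (U^T U)^(-1) U^T.
Compute U^T U =
  [14, 4]
  [4, 20],
and U^T v = (-5, -16).
Solve U^T U · c = U^T v for the coefficients: c = (-3/22, -17/22). The projection is proj_W(v) = U c.
Check: (v - proj_W(v)) · u_1 = 0  (should be 0).
Check: (v - proj_W(v)) · u_2 = 0  (should be 0).
Result: proj_W(v) = (1/2, 27/11, -51/22, 13/11).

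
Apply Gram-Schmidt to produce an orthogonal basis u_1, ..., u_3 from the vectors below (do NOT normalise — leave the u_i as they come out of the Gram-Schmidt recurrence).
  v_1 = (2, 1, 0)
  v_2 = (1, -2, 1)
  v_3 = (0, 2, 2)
Orthogonal basis:
  u_1 = (2, 1, 0)
  u_2 = (1, -2, 1)
  u_3 = (-7/15, 14/15, 7/3)

Apply the Gram-Schmidt recurrence
  u_1 = v_1
  u_i = v_i − Σ_{j<i} ((v_i · u_j) / (u_j · u_j)) · u_j.

Step by step this gives:
  u_1 = (2, 1, 0)
  u_2 = (1, -2, 1)
  u_3 = (-7/15, 14/15, 7/3)

Orthogonality check:
  u_2 · u_1 = 0 (should be 0)
  u_3 · u_1 = 0 (should be 0)
  u_3 · u_2 = 0 (should be 0)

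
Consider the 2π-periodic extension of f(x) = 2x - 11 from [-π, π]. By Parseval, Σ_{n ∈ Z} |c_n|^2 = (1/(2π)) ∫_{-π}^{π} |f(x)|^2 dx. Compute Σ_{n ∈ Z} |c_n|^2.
Σ |c_n|^2 = 4π^2/3 + 121

Expand and integrate term by term over [-π, π]:
  ∫ (2x)^2 dx = 4·(2π^3/3); ∫ 2·2·(-11)·x dx = 0 (odd integrand); ∫ (-11)^2 dx = 121·2π.
So (1/(2π)) ∫_{-π}^{π} (2x - 11)^2 dx = 4π^2/3 + 121 = 4π^2/3 + 121.
Parseval ⇒ Σ |c_n|^2 = 4π^2/3 + 121.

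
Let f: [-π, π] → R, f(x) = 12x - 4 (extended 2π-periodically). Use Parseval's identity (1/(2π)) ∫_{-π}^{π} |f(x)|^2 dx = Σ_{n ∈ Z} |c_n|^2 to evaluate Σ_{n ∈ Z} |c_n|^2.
Σ |c_n|^2 = 48π^2 + 16

Expand and integrate term by term over [-π, π]:
  ∫ (12x)^2 dx = 144·(2π^3/3); ∫ 2·12·(-4)·x dx = 0 (odd integrand); ∫ (-4)^2 dx = 16·2π.
So (1/(2π)) ∫_{-π}^{π} (12x - 4)^2 dx = 144π^2/3 + 16 = 48π^2 + 16.
Parseval ⇒ Σ |c_n|^2 = 48π^2 + 16.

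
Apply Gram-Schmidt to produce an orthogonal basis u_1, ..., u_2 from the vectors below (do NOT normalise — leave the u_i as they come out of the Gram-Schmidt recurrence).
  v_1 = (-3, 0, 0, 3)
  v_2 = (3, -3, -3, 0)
Orthogonal basis:
  u_1 = (-3, 0, 0, 3)
  u_2 = (3/2, -3, -3, 3/2)

Apply the Gram-Schmidt recurrence
  u_1 = v_1
  u_i = v_i − Σ_{j<i} ((v_i · u_j) / (u_j · u_j)) · u_j.

Step by step this gives:
  u_1 = (-3, 0, 0, 3)
  u_2 = (3/2, -3, -3, 3/2)

Orthogonality check:
  u_2 · u_1 = 0 (should be 0)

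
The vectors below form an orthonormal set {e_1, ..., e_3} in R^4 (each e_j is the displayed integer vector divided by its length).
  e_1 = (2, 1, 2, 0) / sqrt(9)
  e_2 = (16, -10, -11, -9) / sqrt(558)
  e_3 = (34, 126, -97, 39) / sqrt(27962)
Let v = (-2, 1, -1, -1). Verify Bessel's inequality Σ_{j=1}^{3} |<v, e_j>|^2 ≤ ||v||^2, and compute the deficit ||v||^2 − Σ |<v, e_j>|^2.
Σ |<v, e_j>|^2 = 1861/451; ||v||^2 = 7; deficit = 1296/451

Write each e_j = u_j / sqrt(<u_j, u_j>) where u_j is the displayed integer vector. Then <v, e_j> = <v, u_j> / sqrt(<u_j, u_j>), so |<v, e_j>|^2 = <v, u_j>^2 / <u_j, u_j>.
Coefficients: <v, e_1> = -5/sqrt(9), <v, e_2> = -22/sqrt(558), <v, e_3> = 116/sqrt(27962).
Square and sum: Σ |<v, e_j>|^2 = 1861/451.
Compute ||v||^2 = v·v = 7.
Deficit = 7 − 1861/451 = 1296/451 ≥ 0, confirming Bessel's inequality. (The deficit equals ||v − Σ <v,e_j> e_j||^2, the squared distance from v to span{e_j}.)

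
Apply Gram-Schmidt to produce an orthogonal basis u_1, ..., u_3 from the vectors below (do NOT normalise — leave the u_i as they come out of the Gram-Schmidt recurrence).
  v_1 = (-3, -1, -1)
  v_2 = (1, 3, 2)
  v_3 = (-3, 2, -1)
Orthogonal basis:
  u_1 = (-3, -1, -1)
  u_2 = (-13/11, 25/11, 14/11)
  u_3 = (1/6, 5/6, -4/3)

Apply the Gram-Schmidt recurrence
  u_1 = v_1
  u_i = v_i − Σ_{j<i} ((v_i · u_j) / (u_j · u_j)) · u_j.

Step by step this gives:
  u_1 = (-3, -1, -1)
  u_2 = (-13/11, 25/11, 14/11)
  u_3 = (1/6, 5/6, -4/3)

Orthogonality check:
  u_2 · u_1 = 0 (should be 0)
  u_3 · u_1 = 0 (should be 0)
  u_3 · u_2 = 0 (should be 0)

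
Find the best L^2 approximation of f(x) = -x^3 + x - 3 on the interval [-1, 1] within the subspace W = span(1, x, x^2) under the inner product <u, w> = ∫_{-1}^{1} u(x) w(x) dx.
g(x) = 2*x/5 - 3

The best approximation g ∈ W is the orthogonal projection of f onto W. Writing g = a_0 + a_1 x + a_2 x^2, the coefficients solve the normal equations G · a = b where
  G_{ij} = <φ_i, φ_j> and b_i = <f, φ_i>, with φ_0 = 1, φ_1 = x, φ_2 = x^2.
G =
  [2, 0, 2/3]
  [0, 2/3, 0]
  [2/3, 0, 2/5],
b = (-6, 4/15, -2).
Solving gives a_0 = -3, a_1 = 2/5, a_2 = 0, so
  g(x) = 2*x/5 - 3.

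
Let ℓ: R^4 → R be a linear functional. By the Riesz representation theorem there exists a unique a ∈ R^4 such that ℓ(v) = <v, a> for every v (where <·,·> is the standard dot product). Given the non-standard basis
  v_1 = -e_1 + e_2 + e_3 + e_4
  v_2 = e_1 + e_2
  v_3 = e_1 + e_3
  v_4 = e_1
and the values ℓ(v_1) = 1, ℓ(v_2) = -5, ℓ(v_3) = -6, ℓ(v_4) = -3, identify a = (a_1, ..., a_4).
a = (-3, -2, -3, 3)

Write a = (a_1, ..., a_4) in the standard basis. For each basis vector v_i, ℓ(v_i) = <v_i, a> is a linear equation in the a_j's. Collect the n equations into a matrix system V a = ℓ, where row i of V is v_i (expressed in the standard basis). Since V is invertible (lower-triangular with 1s on the diagonal, up to permutation), solve by back-substitution:
  V =
[[-1, 1, 1, 1],
 [1, 1, 0, 0],
 [1, 0, 1, 0],
 [1, 0, 0, 0]]
  V a = (1, -5, -6, -3)
Solving gives a = (-3, -2, -3, 3).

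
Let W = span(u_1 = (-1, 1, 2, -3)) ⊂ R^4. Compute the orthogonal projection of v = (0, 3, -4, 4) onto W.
proj_W(v) = (17/15, -17/15, -34/15, 17/5)

Set up U = [u_1 | ... | u_1] ∈ R^(4×1). The projector onto W = col(U) is P = U (U^T U)^(-1) U^T.
Compute U^T U =
  [15],
and U^T v = (-17).
Solve U^T U · c = U^T v for the coefficients: c = (-17/15). The projection is proj_W(v) = U c.
Check: (v - proj_W(v)) · u_1 = 0  (should be 0).
Result: proj_W(v) = (17/15, -17/15, -34/15, 17/5).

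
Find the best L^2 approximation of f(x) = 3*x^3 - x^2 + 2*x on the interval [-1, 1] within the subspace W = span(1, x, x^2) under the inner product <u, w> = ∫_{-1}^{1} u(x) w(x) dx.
g(x) = -x^2 + 19*x/5

The best approximation g ∈ W is the orthogonal projection of f onto W. Writing g = a_0 + a_1 x + a_2 x^2, the coefficients solve the normal equations G · a = b where
  G_{ij} = <φ_i, φ_j> and b_i = <f, φ_i>, with φ_0 = 1, φ_1 = x, φ_2 = x^2.
G =
  [2, 0, 2/3]
  [0, 2/3, 0]
  [2/3, 0, 2/5],
b = (-2/3, 38/15, -2/5).
Solving gives a_0 = 0, a_1 = 19/5, a_2 = -1, so
  g(x) = -x^2 + 19*x/5.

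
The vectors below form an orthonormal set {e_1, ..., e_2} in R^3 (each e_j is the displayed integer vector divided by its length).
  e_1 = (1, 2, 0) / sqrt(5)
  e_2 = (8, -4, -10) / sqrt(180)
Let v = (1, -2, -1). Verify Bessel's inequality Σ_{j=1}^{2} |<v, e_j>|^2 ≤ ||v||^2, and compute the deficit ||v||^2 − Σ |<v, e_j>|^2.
Σ |<v, e_j>|^2 = 50/9; ||v||^2 = 6; deficit = 4/9

Write each e_j = u_j / sqrt(<u_j, u_j>) where u_j is the displayed integer vector. Then <v, e_j> = <v, u_j> / sqrt(<u_j, u_j>), so |<v, e_j>|^2 = <v, u_j>^2 / <u_j, u_j>.
Coefficients: <v, e_1> = -3/sqrt(5), <v, e_2> = 26/sqrt(180).
Square and sum: Σ |<v, e_j>|^2 = 50/9.
Compute ||v||^2 = v·v = 6.
Deficit = 6 − 50/9 = 4/9 ≥ 0, confirming Bessel's inequality. (The deficit equals ||v − Σ <v,e_j> e_j||^2, the squared distance from v to span{e_j}.)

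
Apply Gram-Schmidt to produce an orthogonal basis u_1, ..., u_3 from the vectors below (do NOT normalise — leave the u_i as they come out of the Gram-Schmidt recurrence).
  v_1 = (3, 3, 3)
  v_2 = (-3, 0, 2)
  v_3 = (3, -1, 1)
Orthogonal basis:
  u_1 = (3, 3, 3)
  u_2 = (-8/3, 1/3, 7/3)
  u_3 = (14/19, -35/19, 21/19)

Apply the Gram-Schmidt recurrence
  u_1 = v_1
  u_i = v_i − Σ_{j<i} ((v_i · u_j) / (u_j · u_j)) · u_j.

Step by step this gives:
  u_1 = (3, 3, 3)
  u_2 = (-8/3, 1/3, 7/3)
  u_3 = (14/19, -35/19, 21/19)

Orthogonality check:
  u_2 · u_1 = 0 (should be 0)
  u_3 · u_1 = 0 (should be 0)
  u_3 · u_2 = 0 (should be 0)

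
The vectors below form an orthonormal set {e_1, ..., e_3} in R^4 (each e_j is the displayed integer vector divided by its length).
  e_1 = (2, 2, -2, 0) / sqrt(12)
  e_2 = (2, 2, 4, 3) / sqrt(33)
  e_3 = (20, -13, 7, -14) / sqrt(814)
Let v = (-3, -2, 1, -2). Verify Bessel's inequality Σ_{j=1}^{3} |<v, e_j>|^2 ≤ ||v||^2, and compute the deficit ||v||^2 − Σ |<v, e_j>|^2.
Σ |<v, e_j>|^2 = 1211/74; ||v||^2 = 18; deficit = 121/74

Write each e_j = u_j / sqrt(<u_j, u_j>) where u_j is the displayed integer vector. Then <v, e_j> = <v, u_j> / sqrt(<u_j, u_j>), so |<v, e_j>|^2 = <v, u_j>^2 / <u_j, u_j>.
Coefficients: <v, e_1> = -12/sqrt(12), <v, e_2> = -12/sqrt(33), <v, e_3> = 1/sqrt(814).
Square and sum: Σ |<v, e_j>|^2 = 1211/74.
Compute ||v||^2 = v·v = 18.
Deficit = 18 − 1211/74 = 121/74 ≥ 0, confirming Bessel's inequality. (The deficit equals ||v − Σ <v,e_j> e_j||^2, the squared distance from v to span{e_j}.)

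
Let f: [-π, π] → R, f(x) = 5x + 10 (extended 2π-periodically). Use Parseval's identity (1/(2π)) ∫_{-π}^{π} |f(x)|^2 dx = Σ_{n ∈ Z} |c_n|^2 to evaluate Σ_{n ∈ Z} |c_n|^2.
Σ |c_n|^2 = 25π^2/3 + 100

Expand and integrate term by term over [-π, π]:
  ∫ (5x)^2 dx = 25·(2π^3/3); ∫ 2·5·(10)·x dx = 0 (odd integrand); ∫ 10^2 dx = 100·2π.
So (1/(2π)) ∫_{-π}^{π} (5x + 10)^2 dx = 25π^2/3 + 100 = 25π^2/3 + 100.
Parseval ⇒ Σ |c_n|^2 = 25π^2/3 + 100.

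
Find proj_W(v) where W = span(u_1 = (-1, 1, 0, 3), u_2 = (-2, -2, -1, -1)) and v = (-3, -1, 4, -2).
proj_W(v) = (-86/101, -130/101, -54/101, -120/101)

Set up U = [u_1 | ... | u_2] ∈ R^(4×2). The projector onto W = col(U) is P = U (U^T U)^(-1) U^T.
Compute U^T U =
  [11, -3]
  [-3, 10],
and U^T v = (-4, 6).
Solve U^T U · c = U^T v for the coefficients: c = (-22/101, 54/101). The projection is proj_W(v) = U c.
Check: (v - proj_W(v)) · u_1 = 0  (should be 0).
Check: (v - proj_W(v)) · u_2 = 0  (should be 0).
Result: proj_W(v) = (-86/101, -130/101, -54/101, -120/101).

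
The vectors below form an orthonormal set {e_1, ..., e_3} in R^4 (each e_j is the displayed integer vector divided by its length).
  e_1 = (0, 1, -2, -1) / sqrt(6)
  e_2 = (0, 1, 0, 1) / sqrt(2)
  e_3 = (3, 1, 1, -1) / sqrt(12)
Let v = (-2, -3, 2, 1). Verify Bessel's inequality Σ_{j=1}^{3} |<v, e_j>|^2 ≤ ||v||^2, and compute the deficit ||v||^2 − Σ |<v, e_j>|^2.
Σ |<v, e_j>|^2 = 18; ||v||^2 = 18; deficit = 0

Write each e_j = u_j / sqrt(<u_j, u_j>) where u_j is the displayed integer vector. Then <v, e_j> = <v, u_j> / sqrt(<u_j, u_j>), so |<v, e_j>|^2 = <v, u_j>^2 / <u_j, u_j>.
Coefficients: <v, e_1> = -8/sqrt(6), <v, e_2> = -2/sqrt(2), <v, e_3> = -8/sqrt(12).
Square and sum: Σ |<v, e_j>|^2 = 18.
Compute ||v||^2 = v·v = 18.
Deficit = 18 − 18 = 0 ≥ 0, confirming Bessel's inequality. (The deficit equals ||v − Σ <v,e_j> e_j||^2, the squared distance from v to span{e_j}.)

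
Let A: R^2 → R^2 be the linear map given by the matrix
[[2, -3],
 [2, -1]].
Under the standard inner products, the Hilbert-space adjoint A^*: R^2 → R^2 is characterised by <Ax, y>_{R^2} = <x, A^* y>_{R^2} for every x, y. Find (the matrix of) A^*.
A^* = A^T =
[[2, 2],
 [-3, -1]]

For real matrices with standard dot products, the defining identity <Ax, y> = <x, A^* y> gives (Ax)^T y = x^T (A^*) y, i.e. x^T A^T y = x^T (A^*) y. Since this holds for all x, y, we must have A^* = A^T. Therefore
A^* =
[[2, 2],
 [-3, -1]].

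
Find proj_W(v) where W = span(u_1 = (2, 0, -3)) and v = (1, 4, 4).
proj_W(v) = (-20/13, 0, 30/13)

Set up U = [u_1 | ... | u_1] ∈ R^(3×1). The projector onto W = col(U) is P = U (U^T U)^(-1) U^T.
Compute U^T U =
  [13],
and U^T v = (-10).
Solve U^T U · c = U^T v for the coefficients: c = (-10/13). The projection is proj_W(v) = U c.
Check: (v - proj_W(v)) · u_1 = 0  (should be 0).
Result: proj_W(v) = (-20/13, 0, 30/13).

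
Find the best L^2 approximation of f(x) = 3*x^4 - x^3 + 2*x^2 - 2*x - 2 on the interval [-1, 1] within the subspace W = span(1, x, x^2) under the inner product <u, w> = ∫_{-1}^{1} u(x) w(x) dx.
g(x) = 32*x^2/7 - 13*x/5 - 79/35

The best approximation g ∈ W is the orthogonal projection of f onto W. Writing g = a_0 + a_1 x + a_2 x^2, the coefficients solve the normal equations G · a = b where
  G_{ij} = <φ_i, φ_j> and b_i = <f, φ_i>, with φ_0 = 1, φ_1 = x, φ_2 = x^2.
G =
  [2, 0, 2/3]
  [0, 2/3, 0]
  [2/3, 0, 2/5],
b = (-22/15, -26/15, 34/105).
Solving gives a_0 = -79/35, a_1 = -13/5, a_2 = 32/7, so
  g(x) = 32*x^2/7 - 13*x/5 - 79/35.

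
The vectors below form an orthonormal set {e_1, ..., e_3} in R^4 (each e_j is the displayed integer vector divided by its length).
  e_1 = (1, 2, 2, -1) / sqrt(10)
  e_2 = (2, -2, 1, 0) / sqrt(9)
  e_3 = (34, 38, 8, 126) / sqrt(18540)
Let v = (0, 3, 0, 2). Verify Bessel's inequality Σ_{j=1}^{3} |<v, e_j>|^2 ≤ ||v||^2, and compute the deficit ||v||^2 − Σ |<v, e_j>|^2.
Σ |<v, e_j>|^2 = 1321/103; ||v||^2 = 13; deficit = 18/103

Write each e_j = u_j / sqrt(<u_j, u_j>) where u_j is the displayed integer vector. Then <v, e_j> = <v, u_j> / sqrt(<u_j, u_j>), so |<v, e_j>|^2 = <v, u_j>^2 / <u_j, u_j>.
Coefficients: <v, e_1> = 4/sqrt(10), <v, e_2> = -6/sqrt(9), <v, e_3> = 366/sqrt(18540).
Square and sum: Σ |<v, e_j>|^2 = 1321/103.
Compute ||v||^2 = v·v = 13.
Deficit = 13 − 1321/103 = 18/103 ≥ 0, confirming Bessel's inequality. (The deficit equals ||v − Σ <v,e_j> e_j||^2, the squared distance from v to span{e_j}.)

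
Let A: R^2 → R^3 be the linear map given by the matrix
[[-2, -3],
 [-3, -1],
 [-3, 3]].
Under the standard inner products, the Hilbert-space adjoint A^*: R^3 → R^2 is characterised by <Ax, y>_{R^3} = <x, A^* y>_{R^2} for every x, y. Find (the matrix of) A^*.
A^* = A^T =
[[-2, -3, -3],
 [-3, -1, 3]]

For real matrices with standard dot products, the defining identity <Ax, y> = <x, A^* y> gives (Ax)^T y = x^T (A^*) y, i.e. x^T A^T y = x^T (A^*) y. Since this holds for all x, y, we must have A^* = A^T. Therefore
A^* =
[[-2, -3, -3],
 [-3, -1, 3]].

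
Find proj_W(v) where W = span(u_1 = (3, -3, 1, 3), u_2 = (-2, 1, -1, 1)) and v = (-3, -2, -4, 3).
proj_W(v) = (-53/21, 1/3, -11/7, 85/21)

Set up U = [u_1 | ... | u_2] ∈ R^(4×2). The projector onto W = col(U) is P = U (U^T U)^(-1) U^T.
Compute U^T U =
  [28, -7]
  [-7, 7],
and U^T v = (2, 11).
Solve U^T U · c = U^T v for the coefficients: c = (13/21, 46/21). The projection is proj_W(v) = U c.
Check: (v - proj_W(v)) · u_1 = 0  (should be 0).
Check: (v - proj_W(v)) · u_2 = 0  (should be 0).
Result: proj_W(v) = (-53/21, 1/3, -11/7, 85/21).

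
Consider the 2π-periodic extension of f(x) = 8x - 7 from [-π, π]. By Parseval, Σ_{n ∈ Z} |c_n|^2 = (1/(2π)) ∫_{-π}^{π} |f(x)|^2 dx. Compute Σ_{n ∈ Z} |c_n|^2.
Σ |c_n|^2 = 64π^2/3 + 49

Expand and integrate term by term over [-π, π]:
  ∫ (8x)^2 dx = 64·(2π^3/3); ∫ 2·8·(-7)·x dx = 0 (odd integrand); ∫ (-7)^2 dx = 49·2π.
So (1/(2π)) ∫_{-π}^{π} (8x - 7)^2 dx = 64π^2/3 + 49 = 64π^2/3 + 49.
Parseval ⇒ Σ |c_n|^2 = 64π^2/3 + 49.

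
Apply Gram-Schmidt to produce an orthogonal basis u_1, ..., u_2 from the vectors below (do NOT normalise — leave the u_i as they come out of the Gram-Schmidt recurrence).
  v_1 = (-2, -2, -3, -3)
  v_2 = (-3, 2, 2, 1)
Orthogonal basis:
  u_1 = (-2, -2, -3, -3)
  u_2 = (-46/13, 19/13, 31/26, 5/26)

Apply the Gram-Schmidt recurrence
  u_1 = v_1
  u_i = v_i − Σ_{j<i} ((v_i · u_j) / (u_j · u_j)) · u_j.

Step by step this gives:
  u_1 = (-2, -2, -3, -3)
  u_2 = (-46/13, 19/13, 31/26, 5/26)

Orthogonality check:
  u_2 · u_1 = 0 (should be 0)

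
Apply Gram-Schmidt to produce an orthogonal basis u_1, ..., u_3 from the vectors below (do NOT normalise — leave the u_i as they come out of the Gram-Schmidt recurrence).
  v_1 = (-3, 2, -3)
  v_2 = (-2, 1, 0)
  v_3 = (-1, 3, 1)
Orthogonal basis:
  u_1 = (-3, 2, -3)
  u_2 = (-10/11, 3/11, 12/11)
  u_3 = (24/23, 48/23, 8/23)

Apply the Gram-Schmidt recurrence
  u_1 = v_1
  u_i = v_i − Σ_{j<i} ((v_i · u_j) / (u_j · u_j)) · u_j.

Step by step this gives:
  u_1 = (-3, 2, -3)
  u_2 = (-10/11, 3/11, 12/11)
  u_3 = (24/23, 48/23, 8/23)

Orthogonality check:
  u_2 · u_1 = 0 (should be 0)
  u_3 · u_1 = 0 (should be 0)
  u_3 · u_2 = 0 (should be 0)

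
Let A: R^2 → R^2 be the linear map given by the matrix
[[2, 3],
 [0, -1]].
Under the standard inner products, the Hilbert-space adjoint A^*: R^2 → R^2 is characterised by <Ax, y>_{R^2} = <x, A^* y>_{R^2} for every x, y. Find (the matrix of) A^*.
A^* = A^T =
[[2, 0],
 [3, -1]]

For real matrices with standard dot products, the defining identity <Ax, y> = <x, A^* y> gives (Ax)^T y = x^T (A^*) y, i.e. x^T A^T y = x^T (A^*) y. Since this holds for all x, y, we must have A^* = A^T. Therefore
A^* =
[[2, 0],
 [3, -1]].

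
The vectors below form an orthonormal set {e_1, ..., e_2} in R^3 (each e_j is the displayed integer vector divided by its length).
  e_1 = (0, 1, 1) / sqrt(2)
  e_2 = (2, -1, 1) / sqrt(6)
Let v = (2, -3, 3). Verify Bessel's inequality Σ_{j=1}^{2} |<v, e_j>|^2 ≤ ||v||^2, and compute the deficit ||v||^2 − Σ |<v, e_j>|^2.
Σ |<v, e_j>|^2 = 50/3; ||v||^2 = 22; deficit = 16/3

Write each e_j = u_j / sqrt(<u_j, u_j>) where u_j is the displayed integer vector. Then <v, e_j> = <v, u_j> / sqrt(<u_j, u_j>), so |<v, e_j>|^2 = <v, u_j>^2 / <u_j, u_j>.
Coefficients: <v, e_1> = 0/sqrt(2), <v, e_2> = 10/sqrt(6).
Square and sum: Σ |<v, e_j>|^2 = 50/3.
Compute ||v||^2 = v·v = 22.
Deficit = 22 − 50/3 = 16/3 ≥ 0, confirming Bessel's inequality. (The deficit equals ||v − Σ <v,e_j> e_j||^2, the squared distance from v to span{e_j}.)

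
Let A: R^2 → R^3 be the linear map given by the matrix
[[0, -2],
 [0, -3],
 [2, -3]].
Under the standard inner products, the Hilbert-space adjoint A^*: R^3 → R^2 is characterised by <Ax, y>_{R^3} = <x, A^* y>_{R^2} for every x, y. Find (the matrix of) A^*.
A^* = A^T =
[[0, 0, 2],
 [-2, -3, -3]]

For real matrices with standard dot products, the defining identity <Ax, y> = <x, A^* y> gives (Ax)^T y = x^T (A^*) y, i.e. x^T A^T y = x^T (A^*) y. Since this holds for all x, y, we must have A^* = A^T. Therefore
A^* =
[[0, 0, 2],
 [-2, -3, -3]].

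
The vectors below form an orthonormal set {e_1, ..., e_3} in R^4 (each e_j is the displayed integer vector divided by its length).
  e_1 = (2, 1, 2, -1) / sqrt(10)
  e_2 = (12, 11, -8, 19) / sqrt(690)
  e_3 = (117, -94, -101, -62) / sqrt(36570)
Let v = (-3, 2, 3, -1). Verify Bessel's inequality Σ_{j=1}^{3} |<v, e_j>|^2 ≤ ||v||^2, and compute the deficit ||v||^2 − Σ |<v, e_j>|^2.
Σ |<v, e_j>|^2 = 1179/53; ||v||^2 = 23; deficit = 40/53

Write each e_j = u_j / sqrt(<u_j, u_j>) where u_j is the displayed integer vector. Then <v, e_j> = <v, u_j> / sqrt(<u_j, u_j>), so |<v, e_j>|^2 = <v, u_j>^2 / <u_j, u_j>.
Coefficients: <v, e_1> = 3/sqrt(10), <v, e_2> = -57/sqrt(690), <v, e_3> = -780/sqrt(36570).
Square and sum: Σ |<v, e_j>|^2 = 1179/53.
Compute ||v||^2 = v·v = 23.
Deficit = 23 − 1179/53 = 40/53 ≥ 0, confirming Bessel's inequality. (The deficit equals ||v − Σ <v,e_j> e_j||^2, the squared distance from v to span{e_j}.)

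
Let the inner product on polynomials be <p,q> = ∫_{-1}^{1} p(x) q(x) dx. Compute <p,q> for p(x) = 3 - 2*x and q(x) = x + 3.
<p,q> = 50/3

Expand the product: p(x)·q(x) = -2*x^2 - 3*x + 9.
∫_{-1}^{1} of each monomial x^k gives [2/(k+1) if k even, 0 if k odd]. Integrating term-by-term (or equivalently evaluating the antiderivative F(x) = -2*x^3/3 - 3*x^2/2 + 9*x at the endpoints):
  F(1) − F(−1) = 41/6 − (-59/6) = 50/3.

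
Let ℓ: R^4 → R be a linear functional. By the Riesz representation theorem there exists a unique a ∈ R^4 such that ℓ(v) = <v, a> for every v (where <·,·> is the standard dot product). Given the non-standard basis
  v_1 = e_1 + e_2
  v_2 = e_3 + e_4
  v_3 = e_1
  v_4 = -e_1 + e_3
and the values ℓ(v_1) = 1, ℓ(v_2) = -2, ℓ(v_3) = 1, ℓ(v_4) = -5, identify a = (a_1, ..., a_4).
a = (1, 0, -4, 2)

Write a = (a_1, ..., a_4) in the standard basis. For each basis vector v_i, ℓ(v_i) = <v_i, a> is a linear equation in the a_j's. Collect the n equations into a matrix system V a = ℓ, where row i of V is v_i (expressed in the standard basis). Since V is invertible (lower-triangular with 1s on the diagonal, up to permutation), solve by back-substitution:
  V =
[[1, 1, 0, 0],
 [0, 0, 1, 1],
 [1, 0, 0, 0],
 [-1, 0, 1, 0]]
  V a = (1, -2, 1, -5)
Solving gives a = (1, 0, -4, 2).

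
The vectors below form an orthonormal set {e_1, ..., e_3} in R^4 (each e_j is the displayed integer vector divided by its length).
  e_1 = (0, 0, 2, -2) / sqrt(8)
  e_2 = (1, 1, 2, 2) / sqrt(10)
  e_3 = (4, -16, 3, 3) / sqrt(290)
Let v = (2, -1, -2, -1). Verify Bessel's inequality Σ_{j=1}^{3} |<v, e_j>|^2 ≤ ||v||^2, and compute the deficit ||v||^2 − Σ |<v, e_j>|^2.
Σ |<v, e_j>|^2 = 219/58; ||v||^2 = 10; deficit = 361/58

Write each e_j = u_j / sqrt(<u_j, u_j>) where u_j is the displayed integer vector. Then <v, e_j> = <v, u_j> / sqrt(<u_j, u_j>), so |<v, e_j>|^2 = <v, u_j>^2 / <u_j, u_j>.
Coefficients: <v, e_1> = -2/sqrt(8), <v, e_2> = -5/sqrt(10), <v, e_3> = 15/sqrt(290).
Square and sum: Σ |<v, e_j>|^2 = 219/58.
Compute ||v||^2 = v·v = 10.
Deficit = 10 − 219/58 = 361/58 ≥ 0, confirming Bessel's inequality. (The deficit equals ||v − Σ <v,e_j> e_j||^2, the squared distance from v to span{e_j}.)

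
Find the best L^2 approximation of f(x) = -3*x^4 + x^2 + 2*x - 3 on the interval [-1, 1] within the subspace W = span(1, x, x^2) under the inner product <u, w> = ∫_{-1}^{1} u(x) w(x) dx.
g(x) = -11*x^2/7 + 2*x - 96/35

The best approximation g ∈ W is the orthogonal projection of f onto W. Writing g = a_0 + a_1 x + a_2 x^2, the coefficients solve the normal equations G · a = b where
  G_{ij} = <φ_i, φ_j> and b_i = <f, φ_i>, with φ_0 = 1, φ_1 = x, φ_2 = x^2.
G =
  [2, 0, 2/3]
  [0, 2/3, 0]
  [2/3, 0, 2/5],
b = (-98/15, 4/3, -86/35).
Solving gives a_0 = -96/35, a_1 = 2, a_2 = -11/7, so
  g(x) = -11*x^2/7 + 2*x - 96/35.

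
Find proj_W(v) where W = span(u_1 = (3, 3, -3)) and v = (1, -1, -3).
proj_W(v) = (1, 1, -1)

Set up U = [u_1 | ... | u_1] ∈ R^(3×1). The projector onto W = col(U) is P = U (U^T U)^(-1) U^T.
Compute U^T U =
  [27],
and U^T v = (9).
Solve U^T U · c = U^T v for the coefficients: c = (1/3). The projection is proj_W(v) = U c.
Check: (v - proj_W(v)) · u_1 = 0  (should be 0).
Result: proj_W(v) = (1, 1, -1).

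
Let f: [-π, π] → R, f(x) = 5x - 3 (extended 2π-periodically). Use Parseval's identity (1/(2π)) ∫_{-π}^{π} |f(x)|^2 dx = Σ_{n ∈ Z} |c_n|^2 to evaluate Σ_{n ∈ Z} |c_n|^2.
Σ |c_n|^2 = 25π^2/3 + 9

Expand and integrate term by term over [-π, π]:
  ∫ (5x)^2 dx = 25·(2π^3/3); ∫ 2·5·(-3)·x dx = 0 (odd integrand); ∫ (-3)^2 dx = 9·2π.
So (1/(2π)) ∫_{-π}^{π} (5x - 3)^2 dx = 25π^2/3 + 9 = 25π^2/3 + 9.
Parseval ⇒ Σ |c_n|^2 = 25π^2/3 + 9.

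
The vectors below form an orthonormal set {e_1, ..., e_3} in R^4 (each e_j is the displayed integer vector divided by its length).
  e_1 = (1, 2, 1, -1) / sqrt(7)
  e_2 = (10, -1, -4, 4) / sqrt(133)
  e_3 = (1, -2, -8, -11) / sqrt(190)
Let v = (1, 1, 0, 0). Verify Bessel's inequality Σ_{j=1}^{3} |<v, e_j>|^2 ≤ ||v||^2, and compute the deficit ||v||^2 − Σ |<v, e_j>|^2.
Σ |<v, e_j>|^2 = 19/10; ||v||^2 = 2; deficit = 1/10

Write each e_j = u_j / sqrt(<u_j, u_j>) where u_j is the displayed integer vector. Then <v, e_j> = <v, u_j> / sqrt(<u_j, u_j>), so |<v, e_j>|^2 = <v, u_j>^2 / <u_j, u_j>.
Coefficients: <v, e_1> = 3/sqrt(7), <v, e_2> = 9/sqrt(133), <v, e_3> = -1/sqrt(190).
Square and sum: Σ |<v, e_j>|^2 = 19/10.
Compute ||v||^2 = v·v = 2.
Deficit = 2 − 19/10 = 1/10 ≥ 0, confirming Bessel's inequality. (The deficit equals ||v − Σ <v,e_j> e_j||^2, the squared distance from v to span{e_j}.)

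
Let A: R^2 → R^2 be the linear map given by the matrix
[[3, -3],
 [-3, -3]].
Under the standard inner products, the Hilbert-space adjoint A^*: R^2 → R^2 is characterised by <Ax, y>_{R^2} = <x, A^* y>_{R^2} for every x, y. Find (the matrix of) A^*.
A^* = A^T =
[[3, -3],
 [-3, -3]]

For real matrices with standard dot products, the defining identity <Ax, y> = <x, A^* y> gives (Ax)^T y = x^T (A^*) y, i.e. x^T A^T y = x^T (A^*) y. Since this holds for all x, y, we must have A^* = A^T. Therefore
A^* =
[[3, -3],
 [-3, -3]].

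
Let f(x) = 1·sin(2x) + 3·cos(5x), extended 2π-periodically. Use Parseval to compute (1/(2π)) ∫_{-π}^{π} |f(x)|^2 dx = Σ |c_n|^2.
Σ |c_n|^2 = 5

Expand |f|^2 and use orthogonality of {sin(nx), cos(mx)} on [-π, π]:
  ∫_{-π}^{π} sin(nx)^2 dx = π, ∫ cos(mx)^2 dx = π, and cross terms integrate to 0.
So ∫_{-π}^{π} f(x)^2 dx = 1^2 · π + 3^2 · π = (1 + 9)π.
Divide by 2π: (1 + 9)/2 = 5.
By Parseval, this equals Σ |c_n|^2.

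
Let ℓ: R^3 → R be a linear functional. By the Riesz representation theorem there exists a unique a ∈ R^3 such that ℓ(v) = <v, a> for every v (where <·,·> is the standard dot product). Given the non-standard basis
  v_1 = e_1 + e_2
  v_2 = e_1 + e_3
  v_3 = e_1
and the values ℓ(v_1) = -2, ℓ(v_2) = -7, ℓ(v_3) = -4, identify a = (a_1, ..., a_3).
a = (-4, 2, -3)

Write a = (a_1, ..., a_3) in the standard basis. For each basis vector v_i, ℓ(v_i) = <v_i, a> is a linear equation in the a_j's. Collect the n equations into a matrix system V a = ℓ, where row i of V is v_i (expressed in the standard basis). Since V is invertible (lower-triangular with 1s on the diagonal, up to permutation), solve by back-substitution:
  V =
[[1, 1, 0],
 [1, 0, 1],
 [1, 0, 0]]
  V a = (-2, -7, -4)
Solving gives a = (-4, 2, -3).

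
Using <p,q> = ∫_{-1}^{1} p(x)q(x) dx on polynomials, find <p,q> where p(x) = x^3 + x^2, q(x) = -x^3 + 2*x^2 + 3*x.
<p,q> = 12/7

Expand the product: p(x)·q(x) = -x^6 + x^5 + 5*x^4 + 3*x^3.
∫_{-1}^{1} of each monomial x^k gives [2/(k+1) if k even, 0 if k odd]. Integrating term-by-term (or equivalently evaluating the antiderivative F(x) = -x^7/7 + x^6/6 + x^5 + 3*x^4/4 at the endpoints):
  F(1) − F(−1) = 149/84 − (5/84) = 12/7.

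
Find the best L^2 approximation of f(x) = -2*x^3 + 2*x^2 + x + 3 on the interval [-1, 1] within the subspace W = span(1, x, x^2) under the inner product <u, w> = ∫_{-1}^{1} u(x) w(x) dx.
g(x) = 2*x^2 - x/5 + 3

The best approximation g ∈ W is the orthogonal projection of f onto W. Writing g = a_0 + a_1 x + a_2 x^2, the coefficients solve the normal equations G · a = b where
  G_{ij} = <φ_i, φ_j> and b_i = <f, φ_i>, with φ_0 = 1, φ_1 = x, φ_2 = x^2.
G =
  [2, 0, 2/3]
  [0, 2/3, 0]
  [2/3, 0, 2/5],
b = (22/3, -2/15, 14/5).
Solving gives a_0 = 3, a_1 = -1/5, a_2 = 2, so
  g(x) = 2*x^2 - x/5 + 3.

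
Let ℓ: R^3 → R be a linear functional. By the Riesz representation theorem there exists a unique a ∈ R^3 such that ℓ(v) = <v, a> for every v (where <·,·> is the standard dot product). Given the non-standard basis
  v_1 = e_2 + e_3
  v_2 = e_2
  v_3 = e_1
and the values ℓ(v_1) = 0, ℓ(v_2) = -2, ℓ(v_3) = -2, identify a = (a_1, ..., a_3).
a = (-2, -2, 2)

Write a = (a_1, ..., a_3) in the standard basis. For each basis vector v_i, ℓ(v_i) = <v_i, a> is a linear equation in the a_j's. Collect the n equations into a matrix system V a = ℓ, where row i of V is v_i (expressed in the standard basis). Since V is invertible (lower-triangular with 1s on the diagonal, up to permutation), solve by back-substitution:
  V =
[[0, 1, 1],
 [0, 1, 0],
 [1, 0, 0]]
  V a = (0, -2, -2)
Solving gives a = (-2, -2, 2).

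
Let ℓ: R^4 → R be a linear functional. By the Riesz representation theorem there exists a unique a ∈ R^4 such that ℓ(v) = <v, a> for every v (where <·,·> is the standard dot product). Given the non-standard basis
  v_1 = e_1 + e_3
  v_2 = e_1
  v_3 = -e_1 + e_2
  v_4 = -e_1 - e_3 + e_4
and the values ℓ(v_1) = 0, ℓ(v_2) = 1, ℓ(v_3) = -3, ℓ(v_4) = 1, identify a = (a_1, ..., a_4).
a = (1, -2, -1, 1)

Write a = (a_1, ..., a_4) in the standard basis. For each basis vector v_i, ℓ(v_i) = <v_i, a> is a linear equation in the a_j's. Collect the n equations into a matrix system V a = ℓ, where row i of V is v_i (expressed in the standard basis). Since V is invertible (lower-triangular with 1s on the diagonal, up to permutation), solve by back-substitution:
  V =
[[1, 0, 1, 0],
 [1, 0, 0, 0],
 [-1, 1, 0, 0],
 [-1, 0, -1, 1]]
  V a = (0, 1, -3, 1)
Solving gives a = (1, -2, -1, 1).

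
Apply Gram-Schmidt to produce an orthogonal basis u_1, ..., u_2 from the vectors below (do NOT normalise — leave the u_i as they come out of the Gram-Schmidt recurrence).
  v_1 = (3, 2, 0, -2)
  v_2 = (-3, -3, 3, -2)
Orthogonal basis:
  u_1 = (3, 2, 0, -2)
  u_2 = (-18/17, -29/17, 3, -56/17)

Apply the Gram-Schmidt recurrence
  u_1 = v_1
  u_i = v_i − Σ_{j<i} ((v_i · u_j) / (u_j · u_j)) · u_j.

Step by step this gives:
  u_1 = (3, 2, 0, -2)
  u_2 = (-18/17, -29/17, 3, -56/17)

Orthogonality check:
  u_2 · u_1 = 0 (should be 0)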